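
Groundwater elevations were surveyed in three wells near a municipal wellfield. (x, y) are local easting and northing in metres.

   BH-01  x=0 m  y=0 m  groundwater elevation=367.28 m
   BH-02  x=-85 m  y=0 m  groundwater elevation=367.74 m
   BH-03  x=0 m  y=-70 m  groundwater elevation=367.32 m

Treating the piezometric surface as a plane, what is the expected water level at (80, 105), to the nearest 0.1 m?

366.8 m

∂h/∂x = (367.74 − 367.28) / (-85 − 0) = -0.005412
∂h/∂y = (367.32 − 367.28) / (-70 − 0) = -0.0005714
h(80, 105) = 367.28 + (-0.005412)·(80) + (-0.0005714)·(105) = 367.28 -0.433 -0.060 = 366.787 m.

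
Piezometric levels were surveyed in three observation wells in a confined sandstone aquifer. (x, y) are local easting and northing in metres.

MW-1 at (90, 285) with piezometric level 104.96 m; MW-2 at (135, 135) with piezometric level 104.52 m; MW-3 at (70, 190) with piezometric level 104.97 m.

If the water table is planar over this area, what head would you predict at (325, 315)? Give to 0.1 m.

103.6 m

Taking MW-1 as reference: MW-2−MW-1 = (45, -150, -0.44); MW-3−MW-1 = (-20, -95, +0.01).
Determinant of the coordinate differences = 45·(-95) − (-20)·(-150) = -7275.
∂h/∂x = [(-0.44)·(-95) − (+0.01)·(-150)] / -7275 = -0.005952
∂h/∂y = [45·(+0.01) − (-20)·(-0.44)] / -7275 = +0.001148
h(325, 315) = 104.96 + (-0.005952)·(235) + (+0.001148)·(30) = 104.96 -1.399 +0.034 = 103.596 m.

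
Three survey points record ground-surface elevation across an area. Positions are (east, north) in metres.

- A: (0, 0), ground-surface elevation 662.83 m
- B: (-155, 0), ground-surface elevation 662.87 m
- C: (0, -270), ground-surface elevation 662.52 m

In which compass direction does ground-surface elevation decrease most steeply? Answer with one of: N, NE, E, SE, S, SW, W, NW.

S

∂z/∂x = (662.87 − 662.83) / (-155 − 0) = -0.0002581
∂z/∂y = (662.52 − 662.83) / (-270 − 0) = +0.001148
Steepest decrease is along −∇f = (+0.0002581 E, -0.001148 N) → south.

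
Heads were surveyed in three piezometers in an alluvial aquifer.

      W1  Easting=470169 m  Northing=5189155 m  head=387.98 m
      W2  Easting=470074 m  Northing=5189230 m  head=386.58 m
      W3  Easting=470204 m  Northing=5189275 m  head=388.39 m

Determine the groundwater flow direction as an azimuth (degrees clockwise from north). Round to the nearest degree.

273°

With h = a·x + b·y + c and W1 as origin, the differences give:
  (-95)·a + 75·b = -1.40
  35·a + 120·b = +0.41
Eliminate b (×120 and ×75, subtract): -14025·a = -198.750 → a = ∂h/∂x = +0.01417
Back-substitute: b = ∂h/∂y = -0.0007166.
Flow direction (−∇h) has components (-0.01417 E, +0.0007166 N).
Azimuth = atan2(E, N) = atan2(-0.01417, +0.0007166) = 272.9° ≈ 273°.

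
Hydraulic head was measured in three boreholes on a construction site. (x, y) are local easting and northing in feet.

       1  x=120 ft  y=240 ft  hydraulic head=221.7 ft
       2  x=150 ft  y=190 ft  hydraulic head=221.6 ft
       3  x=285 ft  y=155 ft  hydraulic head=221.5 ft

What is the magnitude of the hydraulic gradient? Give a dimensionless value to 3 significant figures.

0.00186

With h = a·x + b·y + c and 1 as origin, the differences give:
  30·a + (-50)·b = -0.1
  165·a + (-85)·b = -0.2
Eliminate b (×(-85) and ×(-50), subtract): 5700·a = -1.50 → a = ∂h/∂x = -0.0002632
Back-substitute: b = ∂h/∂y = +0.001842.
|∇h| = √(-0.0002632² + 0.001842²) = 0.001861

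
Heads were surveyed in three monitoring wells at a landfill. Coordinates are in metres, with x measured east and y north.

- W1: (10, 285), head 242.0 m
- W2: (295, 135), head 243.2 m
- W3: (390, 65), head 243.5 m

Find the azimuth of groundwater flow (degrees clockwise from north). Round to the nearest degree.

234°

Differences from W1: to W2 (Δx, Δy, Δh) = (285, -150, +1.2); to W3 = (380, -220, +1.5).
Determinant of the coordinate differences = 285·(-220) − 380·(-150) = -5700.
∂h/∂x = [(+1.2)·(-220) − (+1.5)·(-150)] / -5700 = +0.006842
∂h/∂y = [285·(+1.5) − 380·(+1.2)] / -5700 = +0.005000
Flow direction (−∇h) has components (-0.006842 E, -0.005000 N).
Azimuth = atan2(E, N) = atan2(-0.006842, -0.005000) = 233.8° ≈ 234°.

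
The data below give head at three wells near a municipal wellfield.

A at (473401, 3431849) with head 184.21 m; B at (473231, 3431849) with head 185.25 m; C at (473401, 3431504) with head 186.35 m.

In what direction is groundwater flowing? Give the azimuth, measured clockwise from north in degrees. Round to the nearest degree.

∂h/∂x = (185.25 − 184.21) / (473231 − 473401) = -0.006118
∂h/∂y = (186.35 − 184.21) / (3431504 − 3431849) = -0.006203
Flow direction (−∇h) has components (+0.006118 E, +0.006203 N).
Azimuth = atan2(E, N) = atan2(+0.006118, +0.006203) = 44.6° ≈ 045°.

045°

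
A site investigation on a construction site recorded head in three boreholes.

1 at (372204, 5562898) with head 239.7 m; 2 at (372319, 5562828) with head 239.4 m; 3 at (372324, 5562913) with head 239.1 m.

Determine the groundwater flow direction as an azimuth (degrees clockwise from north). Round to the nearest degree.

055°

Three-point gradient (reference 1): Δ to 2 = (115, -70, -0.3), Δ to 3 = (120, 15, -0.6).
∂h/∂x = -0.004593, ∂h/∂y = -0.003259 (det = 10125).
Flow direction (−∇h) has components (+0.004593 E, +0.003259 N).
Azimuth = atan2(E, N) = atan2(+0.004593, +0.003259) = 54.6° ≈ 055°.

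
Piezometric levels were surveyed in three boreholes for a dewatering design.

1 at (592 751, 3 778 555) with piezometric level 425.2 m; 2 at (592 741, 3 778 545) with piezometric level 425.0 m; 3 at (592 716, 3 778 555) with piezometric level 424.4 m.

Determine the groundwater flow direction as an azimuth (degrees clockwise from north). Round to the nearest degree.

Three-point gradient (reference 1): Δ to 2 = (-10, -10, -0.2), Δ to 3 = (-35, 0, -0.8).
∂h/∂x = +0.02286, ∂h/∂y = -0.002857 (det = -350).
Flow direction (−∇h) has components (-0.02286 E, +0.002857 N).
Azimuth = atan2(E, N) = atan2(-0.02286, +0.002857) = 277.1° ≈ 277°.

277°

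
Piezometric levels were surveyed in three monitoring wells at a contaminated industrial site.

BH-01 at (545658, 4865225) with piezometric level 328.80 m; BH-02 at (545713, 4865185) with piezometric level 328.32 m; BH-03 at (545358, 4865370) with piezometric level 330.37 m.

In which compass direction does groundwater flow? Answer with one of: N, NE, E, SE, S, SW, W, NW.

S

Differences from BH-01: to BH-02 (Δx, Δy, Δh) = (55, -40, -0.48); to BH-03 = (-300, 145, +1.57).
Determinant of the coordinate differences = 55·145 − (-300)·(-40) = -4025.
∂h/∂x = [(-0.48)·145 − (+1.57)·(-40)] / -4025 = +0.001689
∂h/∂y = [55·(+1.57) − (-300)·(-0.48)] / -4025 = +0.01432
Flow = −∇h = (-0.001689 east, -0.01432 north), which points south.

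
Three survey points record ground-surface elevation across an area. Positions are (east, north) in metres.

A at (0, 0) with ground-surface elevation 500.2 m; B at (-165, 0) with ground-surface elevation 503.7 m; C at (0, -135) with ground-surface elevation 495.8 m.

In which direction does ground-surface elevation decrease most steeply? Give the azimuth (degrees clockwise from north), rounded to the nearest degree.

∂z/∂x = (503.7 − 500.2) / (-165 − 0) = -0.02121
∂z/∂y = (495.8 − 500.2) / (-135 − 0) = +0.03259
Steepest decrease is along −∇f: components (+0.02121 E, -0.03259 N).
Azimuth = atan2(+0.02121, -0.03259) = 146.9° ≈ 147°.

147°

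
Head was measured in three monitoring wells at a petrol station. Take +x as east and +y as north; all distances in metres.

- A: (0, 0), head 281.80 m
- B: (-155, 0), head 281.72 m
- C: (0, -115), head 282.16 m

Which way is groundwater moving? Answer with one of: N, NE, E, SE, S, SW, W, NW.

N

∂h/∂x = (281.72 − 281.80) / (-155 − 0) = +0.0005161
∂h/∂y = (282.16 − 281.80) / (-115 − 0) = -0.003130
Flow = −∇h = (-0.0005161 east, +0.003130 north), which points north.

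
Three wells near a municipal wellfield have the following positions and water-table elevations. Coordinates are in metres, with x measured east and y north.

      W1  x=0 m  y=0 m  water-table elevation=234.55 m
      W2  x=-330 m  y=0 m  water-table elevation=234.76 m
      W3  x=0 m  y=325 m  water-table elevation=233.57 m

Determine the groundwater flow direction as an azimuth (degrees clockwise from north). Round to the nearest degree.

012°

∂h/∂x = (234.76 − 234.55) / (-330 − 0) = -0.0006364
∂h/∂y = (233.57 − 234.55) / (325 − 0) = -0.003015
Flow direction (−∇h) has components (+0.0006364 E, +0.003015 N).
Azimuth = atan2(E, N) = atan2(+0.0006364, +0.003015) = 11.9° ≈ 012°.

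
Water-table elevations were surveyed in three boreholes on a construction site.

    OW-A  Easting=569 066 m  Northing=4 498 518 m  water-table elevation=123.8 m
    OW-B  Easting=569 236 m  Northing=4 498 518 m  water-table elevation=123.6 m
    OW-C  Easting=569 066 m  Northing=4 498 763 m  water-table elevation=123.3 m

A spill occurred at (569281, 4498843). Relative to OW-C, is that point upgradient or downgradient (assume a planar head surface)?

downgradient

∂h/∂x = (123.6 − 123.8) / (569236 − 569066) = -0.001176
∂h/∂y = (123.3 − 123.8) / (4498763 − 4498518) = -0.002041
Head at (569281, 4498843) = 123.8 + (-0.001176)·(215) + (-0.002041)·(325) = 122.88 m.
That is lower than the 123.3 m at OW-C, so the point is downgradient.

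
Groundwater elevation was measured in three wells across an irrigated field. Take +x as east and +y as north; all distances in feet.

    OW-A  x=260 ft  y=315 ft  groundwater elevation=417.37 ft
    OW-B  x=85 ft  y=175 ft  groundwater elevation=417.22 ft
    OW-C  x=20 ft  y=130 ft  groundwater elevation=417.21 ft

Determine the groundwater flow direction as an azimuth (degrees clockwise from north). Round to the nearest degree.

Taking OW-A as reference: OW-B−OW-A = (-175, -140, -0.15); OW-C−OW-A = (-240, -185, -0.16).
Solve a·Δx + b·Δy = Δh: det = (-175)·(-185) − (-240)·(-140) = -1225.
∂h/∂x = [(-0.15)·(-185) − (-0.16)·(-140)] / -1225 = -0.004367
∂h/∂y = [(-175)·(-0.16) − (-240)·(-0.15)] / -1225 = +0.006531
Flow direction (−∇h) has components (+0.004367 E, -0.006531 N).
Azimuth = atan2(E, N) = atan2(+0.004367, -0.006531) = 146.2° ≈ 146°.

146°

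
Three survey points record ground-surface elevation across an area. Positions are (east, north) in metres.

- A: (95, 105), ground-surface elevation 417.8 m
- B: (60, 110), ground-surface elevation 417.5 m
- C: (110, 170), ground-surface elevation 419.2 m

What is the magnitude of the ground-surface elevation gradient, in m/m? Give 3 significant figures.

0.0220 m/m

With z = a·x + b·y + c and A as origin, the differences give:
  (-35)·a + 5·b = -0.3
  15·a + 65·b = +1.4
Eliminate b (×65 and ×5, subtract): -2350·a = -26.50 → a = ∂z/∂x = +0.01128
Back-substitute: b = ∂z/∂y = +0.01894.
|∇f| = √(0.01128² + 0.01894²) = 0.02204 m/m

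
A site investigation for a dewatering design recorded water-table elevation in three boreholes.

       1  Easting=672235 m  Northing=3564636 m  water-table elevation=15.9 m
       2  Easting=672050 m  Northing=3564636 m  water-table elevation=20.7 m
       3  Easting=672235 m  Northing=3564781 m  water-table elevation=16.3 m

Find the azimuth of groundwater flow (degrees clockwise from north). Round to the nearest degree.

096°

∂h/∂x = (20.7 − 15.9) / (672050 − 672235) = -0.02595
∂h/∂y = (16.3 − 15.9) / (3564781 − 3564636) = +0.002759
Flow direction (−∇h) has components (+0.02595 E, -0.002759 N).
Azimuth = atan2(E, N) = atan2(+0.02595, -0.002759) = 96.1° ≈ 096°.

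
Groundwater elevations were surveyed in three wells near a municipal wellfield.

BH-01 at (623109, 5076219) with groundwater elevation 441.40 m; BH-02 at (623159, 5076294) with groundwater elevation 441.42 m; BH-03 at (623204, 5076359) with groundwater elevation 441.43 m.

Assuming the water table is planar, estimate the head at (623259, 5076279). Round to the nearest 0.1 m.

Taking BH-01 as reference: BH-02−BH-01 = (50, 75, +0.02); BH-03−BH-01 = (95, 140, +0.03).
Determinant of the coordinate differences = 50·140 − 95·75 = -125.
∂h/∂x = [(+0.02)·140 − (+0.03)·75] / -125 = -0.004400
∂h/∂y = [50·(+0.03) − 95·(+0.02)] / -125 = +0.003200
h(623259, 5076279) = 441.40 + (-0.004400)·(150) + (+0.003200)·(60) = 441.40 -0.660 +0.192 = 440.932 m.

440.9 m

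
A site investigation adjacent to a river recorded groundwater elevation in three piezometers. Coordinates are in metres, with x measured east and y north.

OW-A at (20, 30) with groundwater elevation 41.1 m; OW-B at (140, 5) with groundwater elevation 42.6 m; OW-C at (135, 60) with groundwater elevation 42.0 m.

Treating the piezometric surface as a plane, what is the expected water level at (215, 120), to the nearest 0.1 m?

With h = a·x + b·y + c and OW-A as origin, the differences give:
  120·a + (-25)·b = +1.5
  115·a + 30·b = +0.9
Eliminate b (×30 and ×(-25), subtract): 6475·a = 67.50 → a = ∂h/∂x = +0.01042
Back-substitute: b = ∂h/∂y = -0.009961.
h(215, 120) = 41.1 + (+0.01042)·(195) + (-0.009961)·(90) = 41.1 +2.033 -0.897 = 42.236 m.

42.2 m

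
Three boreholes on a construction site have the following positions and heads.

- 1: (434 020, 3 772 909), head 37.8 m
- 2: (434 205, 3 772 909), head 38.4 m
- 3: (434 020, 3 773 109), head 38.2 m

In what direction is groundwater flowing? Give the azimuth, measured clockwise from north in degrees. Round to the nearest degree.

238°

∂h/∂x = (38.4 − 37.8) / (434205 − 434020) = +0.003243
∂h/∂y = (38.2 − 37.8) / (3773109 − 3772909) = +0.002000
Flow direction (−∇h) has components (-0.003243 E, -0.002000 N).
Azimuth = atan2(E, N) = atan2(-0.003243, -0.002000) = 238.3° ≈ 238°.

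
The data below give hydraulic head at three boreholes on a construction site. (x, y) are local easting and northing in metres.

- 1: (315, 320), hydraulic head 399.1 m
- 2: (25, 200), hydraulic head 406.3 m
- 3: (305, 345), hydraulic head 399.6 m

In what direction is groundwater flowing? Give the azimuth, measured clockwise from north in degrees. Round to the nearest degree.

107°

With h = a·x + b·y + c and 1 as origin, the differences give:
  (-290)·a + (-120)·b = +7.2
  (-10)·a + 25·b = +0.5
Eliminate b (×25 and ×(-120), subtract): -8450·a = 240.00 → a = ∂h/∂x = -0.02840
Back-substitute: b = ∂h/∂y = +0.008639.
Flow direction (−∇h) has components (+0.02840 E, -0.008639 N).
Azimuth = atan2(E, N) = atan2(+0.02840, -0.008639) = 106.9° ≈ 107°.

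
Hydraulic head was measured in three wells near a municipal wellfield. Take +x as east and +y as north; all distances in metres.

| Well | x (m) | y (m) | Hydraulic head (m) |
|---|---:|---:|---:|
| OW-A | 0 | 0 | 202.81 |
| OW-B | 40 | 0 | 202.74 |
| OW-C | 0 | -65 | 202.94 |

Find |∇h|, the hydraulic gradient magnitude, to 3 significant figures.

0.00266

∂h/∂x = (202.74 − 202.81) / (40 − 0) = -0.001750
∂h/∂y = (202.94 − 202.81) / (-65 − 0) = -0.002000
|∇h| = √(-0.001750² + -0.002000²) = 0.002658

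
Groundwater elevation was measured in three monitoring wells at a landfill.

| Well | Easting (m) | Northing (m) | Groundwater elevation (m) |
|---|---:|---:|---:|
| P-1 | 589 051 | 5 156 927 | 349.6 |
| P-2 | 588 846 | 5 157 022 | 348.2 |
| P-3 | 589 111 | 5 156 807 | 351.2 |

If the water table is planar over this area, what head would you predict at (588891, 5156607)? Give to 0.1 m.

353.6 m

Differences from P-1: to P-2 (Δx, Δy, Δh) = (-205, 95, -1.4); to P-3 = (60, -120, +1.6).
Determinant of the coordinate differences = (-205)·(-120) − 60·95 = 18900.
∂h/∂x = [(-1.4)·(-120) − (+1.6)·95] / 18900 = +0.0008466
∂h/∂y = [(-205)·(+1.6) − 60·(-1.4)] / 18900 = -0.01291
h(588891, 5156607) = 349.6 + (+0.0008466)·(-160) + (-0.01291)·(-320) = 349.6 -0.135 +4.131 = 353.596 m.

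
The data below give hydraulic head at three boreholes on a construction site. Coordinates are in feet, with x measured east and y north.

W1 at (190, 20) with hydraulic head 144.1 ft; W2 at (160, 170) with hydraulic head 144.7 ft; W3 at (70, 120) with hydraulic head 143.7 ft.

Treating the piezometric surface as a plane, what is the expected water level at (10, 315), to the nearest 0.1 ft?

Taking W1 as reference: W2−W1 = (-30, 150, +0.6); W3−W1 = (-120, 100, -0.4).
Determinant of the coordinate differences = (-30)·100 − (-120)·150 = 15000.
∂h/∂x = [(+0.6)·100 − (-0.4)·150] / 15000 = +0.008000
∂h/∂y = [(-30)·(-0.4) − (-120)·(+0.6)] / 15000 = +0.005600
h(10, 315) = 144.1 + (+0.008000)·(-180) + (+0.005600)·(295) = 144.1 -1.440 +1.652 = 144.312 ft.

144.3 ft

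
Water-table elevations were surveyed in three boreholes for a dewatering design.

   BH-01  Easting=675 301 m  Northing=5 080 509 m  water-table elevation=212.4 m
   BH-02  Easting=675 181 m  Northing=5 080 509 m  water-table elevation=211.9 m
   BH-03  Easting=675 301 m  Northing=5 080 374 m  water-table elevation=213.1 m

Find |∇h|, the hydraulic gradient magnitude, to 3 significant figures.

∂h/∂x = (211.9 − 212.4) / (675181 − 675301) = +0.004167
∂h/∂y = (213.1 − 212.4) / (5080374 − 5080509) = -0.005185
|∇h| = √(0.004167² + -0.005185²) = 0.006652

0.00665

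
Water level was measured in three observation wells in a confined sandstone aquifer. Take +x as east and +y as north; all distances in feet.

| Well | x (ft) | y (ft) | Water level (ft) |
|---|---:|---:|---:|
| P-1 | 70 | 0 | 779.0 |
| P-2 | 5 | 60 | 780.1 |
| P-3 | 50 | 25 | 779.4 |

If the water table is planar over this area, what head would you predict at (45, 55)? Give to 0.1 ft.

779.7 ft

Three-point gradient (reference P-1): Δ to P-2 = (-65, 60, +1.1), Δ to P-3 = (-20, 25, +0.4).
∂h/∂x = -0.008235, ∂h/∂y = +0.009412 (det = -425).
h(45, 55) = 779.0 + (-0.008235)·(-25) + (+0.009412)·(55) = 779.0 +0.206 +0.518 = 779.724 ft.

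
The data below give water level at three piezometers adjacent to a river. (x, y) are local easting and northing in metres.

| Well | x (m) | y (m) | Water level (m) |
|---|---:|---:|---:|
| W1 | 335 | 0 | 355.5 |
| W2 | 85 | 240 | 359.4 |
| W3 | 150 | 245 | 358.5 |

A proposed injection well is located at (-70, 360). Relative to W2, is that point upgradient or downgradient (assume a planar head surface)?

upgradient

Three-point gradient (reference W1): Δ to W2 = (-250, 240, +3.9), Δ to W3 = (-185, 245, +3.0).
∂h/∂x = -0.01398, ∂h/∂y = +0.001691 (det = -16850).
Head at (-70, 360) = 355.5 + (-0.01398)·(-405) + (+0.001691)·(360) = 361.77 m.
That is higher than the 359.4 m at W2, so the point is upgradient.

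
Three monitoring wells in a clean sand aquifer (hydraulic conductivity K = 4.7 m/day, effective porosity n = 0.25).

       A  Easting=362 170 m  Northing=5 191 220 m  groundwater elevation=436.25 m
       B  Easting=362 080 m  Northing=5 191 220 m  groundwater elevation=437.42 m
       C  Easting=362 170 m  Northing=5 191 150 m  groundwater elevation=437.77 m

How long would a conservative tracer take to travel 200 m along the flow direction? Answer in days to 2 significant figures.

420 days

∂h/∂x = (437.42 − 436.25) / (362080 − 362170) = -0.01300
∂h/∂y = (437.77 − 436.25) / (5191150 − 5191220) = -0.02171
|∇h| = √(-0.01300² + -0.02171²) = 0.0253
Seepage velocity v = K·i/n = 4.7 × 0.0253 / 0.25 = 0.4756 m/day.
t = 200 / 0.4756 = 420.5 days.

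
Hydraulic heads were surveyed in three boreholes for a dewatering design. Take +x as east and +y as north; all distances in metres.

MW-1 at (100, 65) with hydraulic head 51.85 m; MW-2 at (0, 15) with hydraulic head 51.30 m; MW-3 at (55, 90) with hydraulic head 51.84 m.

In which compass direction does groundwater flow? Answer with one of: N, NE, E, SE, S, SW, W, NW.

SW

Differences from MW-1: to MW-2 (Δx, Δy, Δh) = (-100, -50, -0.55); to MW-3 = (-45, 25, -0.01).
Solve a·Δx + b·Δy = Δh: det = (-100)·25 − (-45)·(-50) = -4750.
∂h/∂x = [(-0.55)·25 − (-0.01)·(-50)] / -4750 = +0.003000
∂h/∂y = [(-100)·(-0.01) − (-45)·(-0.55)] / -4750 = +0.005000
Flow = −∇h = (-0.003000 east, -0.005000 north), which points southwest.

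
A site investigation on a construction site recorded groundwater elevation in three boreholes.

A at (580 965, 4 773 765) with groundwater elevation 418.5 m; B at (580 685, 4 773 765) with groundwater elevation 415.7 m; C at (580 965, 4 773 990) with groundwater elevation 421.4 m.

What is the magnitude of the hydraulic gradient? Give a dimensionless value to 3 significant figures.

∂h/∂x = (415.7 − 418.5) / (580685 − 580965) = +0.01000
∂h/∂y = (421.4 − 418.5) / (4773990 − 4773765) = +0.01289
|∇h| = √(0.01000² + 0.01289²) = 0.01631

0.0163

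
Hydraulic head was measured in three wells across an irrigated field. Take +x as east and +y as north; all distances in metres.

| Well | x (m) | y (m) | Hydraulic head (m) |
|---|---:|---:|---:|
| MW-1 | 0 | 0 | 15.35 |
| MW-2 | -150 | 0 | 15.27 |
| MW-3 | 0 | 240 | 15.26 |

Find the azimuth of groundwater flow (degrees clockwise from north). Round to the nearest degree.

305°

∂h/∂x = (15.27 − 15.35) / (-150 − 0) = +0.0005333
∂h/∂y = (15.26 − 15.35) / (240 − 0) = -0.0003750
Flow direction (−∇h) has components (-0.0005333 E, +0.0003750 N).
Azimuth = atan2(E, N) = atan2(-0.0005333, +0.0003750) = 305.1° ≈ 305°.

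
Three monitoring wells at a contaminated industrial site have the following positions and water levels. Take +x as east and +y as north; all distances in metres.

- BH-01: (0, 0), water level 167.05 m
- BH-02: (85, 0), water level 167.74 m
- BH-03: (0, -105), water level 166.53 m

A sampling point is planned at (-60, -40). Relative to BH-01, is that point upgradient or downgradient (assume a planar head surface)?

downgradient

∂h/∂x = (167.74 − 167.05) / (85 − 0) = +0.008118
∂h/∂y = (166.53 − 167.05) / (-105 − 0) = +0.004952
Head at (-60, -40) = 167.05 + (+0.008118)·(-60) + (+0.004952)·(-40) = 166.36 m.
That is lower than the 167.05 m at BH-01, so the point is downgradient.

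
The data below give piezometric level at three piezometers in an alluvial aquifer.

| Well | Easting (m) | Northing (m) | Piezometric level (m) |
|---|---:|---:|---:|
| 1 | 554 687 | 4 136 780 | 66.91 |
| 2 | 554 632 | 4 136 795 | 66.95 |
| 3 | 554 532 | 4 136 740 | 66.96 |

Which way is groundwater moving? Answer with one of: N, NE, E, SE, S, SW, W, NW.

SE

Taking 1 as reference: 2−1 = (-55, 15, +0.04); 3−1 = (-155, -40, +0.05).
Determinant of the coordinate differences = (-55)·(-40) − (-155)·15 = 4525.
∂h/∂x = [(+0.04)·(-40) − (+0.05)·15] / 4525 = -0.0005193
∂h/∂y = [(-55)·(+0.05) − (-155)·(+0.04)] / 4525 = +0.0007624
Flow = −∇h = (+0.0005193 east, -0.0007624 north), which points southeast.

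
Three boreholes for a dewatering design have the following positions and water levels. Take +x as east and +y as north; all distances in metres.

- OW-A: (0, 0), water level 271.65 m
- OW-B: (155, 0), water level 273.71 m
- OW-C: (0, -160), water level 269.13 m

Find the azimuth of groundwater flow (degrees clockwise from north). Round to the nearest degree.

∂h/∂x = (273.71 − 271.65) / (155 − 0) = +0.01329
∂h/∂y = (269.13 − 271.65) / (-160 − 0) = +0.01575
Flow direction (−∇h) has components (-0.01329 E, -0.01575 N).
Azimuth = atan2(E, N) = atan2(-0.01329, -0.01575) = 220.2° ≈ 220°.

220°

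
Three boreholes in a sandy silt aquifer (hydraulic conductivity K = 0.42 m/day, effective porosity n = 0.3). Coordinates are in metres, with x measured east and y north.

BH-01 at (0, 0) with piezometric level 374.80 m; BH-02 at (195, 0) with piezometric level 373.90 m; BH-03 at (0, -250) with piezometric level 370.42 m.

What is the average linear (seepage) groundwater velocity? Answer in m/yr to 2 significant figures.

∂h/∂x = (373.90 − 374.80) / (195 − 0) = -0.004615
∂h/∂y = (370.42 − 374.80) / (-250 − 0) = +0.01752
|∇h| = √(-0.004615² + 0.01752²) = 0.01812
Seepage velocity v = K·i/n = 0.42 × 0.01812 / 0.3 = 0.02537 m/day = 9.266 m/yr.

9.3 m/yr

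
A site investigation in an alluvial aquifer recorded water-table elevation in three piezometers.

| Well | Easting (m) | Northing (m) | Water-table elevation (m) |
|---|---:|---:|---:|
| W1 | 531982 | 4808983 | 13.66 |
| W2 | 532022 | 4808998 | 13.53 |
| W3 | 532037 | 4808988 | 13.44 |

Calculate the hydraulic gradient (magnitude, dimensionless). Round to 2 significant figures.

0.0050

With h = a·x + b·y + c and W1 as origin, the differences give:
  40·a + 15·b = -0.13
  55·a + 5·b = -0.22
Eliminate b (×5 and ×15, subtract): -625·a = 2.650 → a = ∂h/∂x = -0.004240
Back-substitute: b = ∂h/∂y = +0.002640.
|∇h| = √(-0.004240² + 0.002640²) = 0.004995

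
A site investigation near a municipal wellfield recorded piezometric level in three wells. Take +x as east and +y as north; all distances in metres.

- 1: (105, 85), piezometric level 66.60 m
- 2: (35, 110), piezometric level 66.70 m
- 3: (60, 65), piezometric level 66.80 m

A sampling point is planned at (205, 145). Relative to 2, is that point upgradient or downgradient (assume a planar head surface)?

downgradient

Three-point gradient (reference 1): Δ to 2 = (-70, 25, +0.10), Δ to 3 = (-45, -20, +0.20).
∂h/∂x = -0.002772, ∂h/∂y = -0.003762 (det = 2525).
Head at (205, 145) = 66.60 + (-0.002772)·(100) + (-0.003762)·(60) = 66.10 m.
That is lower than the 66.70 m at 2, so the point is downgradient.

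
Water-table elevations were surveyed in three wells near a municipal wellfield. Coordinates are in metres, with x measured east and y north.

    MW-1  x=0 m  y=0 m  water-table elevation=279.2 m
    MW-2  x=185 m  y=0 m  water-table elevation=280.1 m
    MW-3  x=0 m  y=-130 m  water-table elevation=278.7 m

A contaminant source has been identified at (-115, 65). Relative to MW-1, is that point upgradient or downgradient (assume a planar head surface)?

∂h/∂x = (280.1 − 279.2) / (185 − 0) = +0.004865
∂h/∂y = (278.7 − 279.2) / (-130 − 0) = +0.003846
Head at (-115, 65) = 279.2 + (+0.004865)·(-115) + (+0.003846)·(65) = 278.89 m.
That is lower than the 279.2 m at MW-1, so the point is downgradient.

downgradient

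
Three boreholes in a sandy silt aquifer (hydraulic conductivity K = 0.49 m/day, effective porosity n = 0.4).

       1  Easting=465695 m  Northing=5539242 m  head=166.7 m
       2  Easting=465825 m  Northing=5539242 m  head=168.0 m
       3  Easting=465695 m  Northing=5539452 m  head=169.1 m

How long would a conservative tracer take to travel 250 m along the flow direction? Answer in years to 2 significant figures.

∂h/∂x = (168.0 − 166.7) / (465825 − 465695) = +0.01000
∂h/∂y = (169.1 − 166.7) / (5539452 − 5539242) = +0.01143
|∇h| = √(0.01000² + 0.01143²) = 0.01519
Seepage velocity v = K·i/n = 0.49 × 0.01519 / 0.4 = 0.01861 m/day.
t = 250 / 0.01861 = 1.343e+04 days = 36.8 years.

37 years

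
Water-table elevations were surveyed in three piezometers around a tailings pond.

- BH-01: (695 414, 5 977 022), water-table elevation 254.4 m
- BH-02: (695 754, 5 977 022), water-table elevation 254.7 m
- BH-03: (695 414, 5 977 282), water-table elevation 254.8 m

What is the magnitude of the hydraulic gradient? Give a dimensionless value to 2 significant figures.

0.0018

∂h/∂x = (254.7 − 254.4) / (695754 − 695414) = +0.0008824
∂h/∂y = (254.8 − 254.4) / (5977282 − 5977022) = +0.001538
|∇h| = √(0.0008824² + 0.001538²) = 0.001773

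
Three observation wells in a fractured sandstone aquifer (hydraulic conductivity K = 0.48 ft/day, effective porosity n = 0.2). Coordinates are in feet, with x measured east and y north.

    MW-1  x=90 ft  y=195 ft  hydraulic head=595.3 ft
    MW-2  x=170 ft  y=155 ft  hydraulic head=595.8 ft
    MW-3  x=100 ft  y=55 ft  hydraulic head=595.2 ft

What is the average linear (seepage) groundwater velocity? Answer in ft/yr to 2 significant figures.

Three-point gradient (reference MW-1): Δ to MW-2 = (80, -40, +0.5), Δ to MW-3 = (10, -140, -0.1).
∂h/∂x = +0.006852, ∂h/∂y = +0.001204 (det = -10800).
|∇h| = √(0.006852² + 0.001204²) = 0.006957
Seepage velocity v = K·i/n = 0.48 × 0.006957 / 0.2 = 0.0167 ft/day = 6.1 ft/yr.

6.1 ft/yr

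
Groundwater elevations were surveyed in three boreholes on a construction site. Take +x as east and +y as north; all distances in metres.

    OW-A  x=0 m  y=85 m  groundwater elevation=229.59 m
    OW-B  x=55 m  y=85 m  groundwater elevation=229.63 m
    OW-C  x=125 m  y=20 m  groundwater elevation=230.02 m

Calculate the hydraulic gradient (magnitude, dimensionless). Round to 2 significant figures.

0.0053

Three-point gradient (reference OW-A): Δ to OW-B = (55, 0, +0.04), Δ to OW-C = (125, -65, +0.43).
∂h/∂x = +0.0007273, ∂h/∂y = -0.005217 (det = -3575).
|∇h| = √(0.0007273² + -0.005217²) = 0.005267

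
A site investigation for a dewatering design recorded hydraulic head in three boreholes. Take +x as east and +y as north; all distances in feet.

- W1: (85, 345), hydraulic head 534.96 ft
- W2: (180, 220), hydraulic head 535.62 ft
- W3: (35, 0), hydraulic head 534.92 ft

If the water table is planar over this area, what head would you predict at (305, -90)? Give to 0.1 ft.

Differences from W1: to W2 (Δx, Δy, Δh) = (95, -125, +0.66); to W3 = (-50, -345, -0.04).
Solve a·Δx + b·Δy = Δh: det = 95·(-345) − (-50)·(-125) = -39025.
∂h/∂x = [(+0.66)·(-345) − (-0.04)·(-125)] / -39025 = +0.005963
∂h/∂y = [95·(-0.04) − (-50)·(+0.66)] / -39025 = -0.0007482
h(305, -90) = 534.96 + (+0.005963)·(220) + (-0.0007482)·(-435) = 534.96 +1.312 +0.325 = 536.597 ft.

536.6 ft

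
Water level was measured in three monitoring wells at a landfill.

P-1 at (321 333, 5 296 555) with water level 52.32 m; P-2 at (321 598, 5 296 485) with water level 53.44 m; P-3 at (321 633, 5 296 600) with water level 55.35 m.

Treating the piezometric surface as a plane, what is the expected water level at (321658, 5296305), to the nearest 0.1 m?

Taking P-1 as reference: P-2−P-1 = (265, -70, +1.12); P-3−P-1 = (300, 45, +3.03).
Solve a·Δx + b·Δy = Δh: det = 265·45 − 300·(-70) = 32925.
∂h/∂x = [(+1.12)·45 − (+3.03)·(-70)] / 32925 = +0.007973
∂h/∂y = [265·(+3.03) − 300·(+1.12)] / 32925 = +0.01418
h(321658, 5296305) = 52.32 + (+0.007973)·(325) + (+0.01418)·(-250) = 52.32 +2.591 -3.546 = 51.366 m.

51.4 m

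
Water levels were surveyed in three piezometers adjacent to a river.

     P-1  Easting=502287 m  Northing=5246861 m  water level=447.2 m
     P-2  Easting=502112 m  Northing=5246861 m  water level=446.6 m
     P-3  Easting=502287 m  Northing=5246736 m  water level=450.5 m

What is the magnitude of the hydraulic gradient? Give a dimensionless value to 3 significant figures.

∂h/∂x = (446.6 − 447.2) / (502112 − 502287) = +0.003429
∂h/∂y = (450.5 − 447.2) / (5246736 − 5246861) = -0.02640
|∇h| = √(0.003429² + -0.02640²) = 0.02662

0.0266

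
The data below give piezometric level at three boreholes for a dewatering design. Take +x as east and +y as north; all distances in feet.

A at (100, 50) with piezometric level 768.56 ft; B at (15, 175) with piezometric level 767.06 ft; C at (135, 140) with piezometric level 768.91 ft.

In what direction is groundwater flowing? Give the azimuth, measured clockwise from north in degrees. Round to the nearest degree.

With h = a·x + b·y + c and A as origin, the differences give:
  (-85)·a + 125·b = -1.50
  35·a + 90·b = +0.35
Eliminate b (×90 and ×125, subtract): -12025·a = -178.750 → a = ∂h/∂x = +0.01486
Back-substitute: b = ∂h/∂y = -0.001892.
Flow direction (−∇h) has components (-0.01486 E, +0.001892 N).
Azimuth = atan2(E, N) = atan2(-0.01486, +0.001892) = 277.3° ≈ 277°.

277°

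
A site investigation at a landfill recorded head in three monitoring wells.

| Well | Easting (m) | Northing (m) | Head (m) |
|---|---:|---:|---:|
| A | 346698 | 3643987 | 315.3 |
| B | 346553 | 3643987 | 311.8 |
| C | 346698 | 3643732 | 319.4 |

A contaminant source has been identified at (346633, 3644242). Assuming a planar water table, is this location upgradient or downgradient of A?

downgradient

∂h/∂x = (311.8 − 315.3) / (346553 − 346698) = +0.02414
∂h/∂y = (319.4 − 315.3) / (3643732 − 3643987) = -0.01608
Head at (346633, 3644242) = 315.3 + (+0.02414)·(-65) + (-0.01608)·(255) = 309.63 m.
That is lower than the 315.3 m at A, so the point is downgradient.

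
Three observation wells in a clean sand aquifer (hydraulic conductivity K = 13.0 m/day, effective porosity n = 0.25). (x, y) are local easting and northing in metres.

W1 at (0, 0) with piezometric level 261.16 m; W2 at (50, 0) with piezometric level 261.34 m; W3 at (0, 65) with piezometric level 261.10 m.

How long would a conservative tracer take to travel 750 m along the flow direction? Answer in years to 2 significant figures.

11 years

∂h/∂x = (261.34 − 261.16) / (50 − 0) = +0.003600
∂h/∂y = (261.10 − 261.16) / (65 − 0) = -0.0009231
|∇h| = √(0.003600² + -0.0009231²) = 0.003716
Seepage velocity v = K·i/n = 13.0 × 0.003716 / 0.25 = 0.1932 m/day.
t = 750 / 0.1932 = 3882 days = 10.6 years.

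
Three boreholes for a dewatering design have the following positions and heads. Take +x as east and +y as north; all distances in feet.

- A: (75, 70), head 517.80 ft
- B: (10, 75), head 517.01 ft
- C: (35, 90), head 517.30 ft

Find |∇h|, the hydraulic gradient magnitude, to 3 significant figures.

0.0121

Three-point gradient (reference A): Δ to B = (-65, 5, -0.79), Δ to C = (-40, 20, -0.50).
∂h/∂x = +0.01209, ∂h/∂y = -0.0008182 (det = -1100).
|∇h| = √(0.01209² + -0.0008182²) = 0.01212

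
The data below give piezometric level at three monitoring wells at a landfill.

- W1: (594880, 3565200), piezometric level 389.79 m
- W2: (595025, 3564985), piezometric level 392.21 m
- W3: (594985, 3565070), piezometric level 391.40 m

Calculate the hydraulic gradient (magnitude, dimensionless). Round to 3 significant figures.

0.0101

Taking W1 as reference: W2−W1 = (145, -215, +2.42); W3−W1 = (105, -130, +1.61).
Determinant of the coordinate differences = 145·(-130) − 105·(-215) = 3725.
∂h/∂x = [(+2.42)·(-130) − (+1.61)·(-215)] / 3725 = +0.008470
∂h/∂y = [145·(+1.61) − 105·(+2.42)] / 3725 = -0.005544
|∇h| = √(0.008470² + -0.005544²) = 0.01012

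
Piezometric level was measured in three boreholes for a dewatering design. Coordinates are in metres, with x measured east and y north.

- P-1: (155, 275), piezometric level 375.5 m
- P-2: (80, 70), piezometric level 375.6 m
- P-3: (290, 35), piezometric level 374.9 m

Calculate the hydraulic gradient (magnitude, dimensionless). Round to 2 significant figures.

0.0033

Differences from P-1: to P-2 (Δx, Δy, Δh) = (-75, -205, +0.1); to P-3 = (135, -240, -0.6).
Solve a·Δx + b·Δy = Δh: det = (-75)·(-240) − 135·(-205) = 45675.
∂h/∂x = [(+0.1)·(-240) − (-0.6)·(-205)] / 45675 = -0.003218
∂h/∂y = [(-75)·(-0.6) − 135·(+0.1)] / 45675 = +0.0006897
|∇h| = √(-0.003218² + 0.0006897²) = 0.003291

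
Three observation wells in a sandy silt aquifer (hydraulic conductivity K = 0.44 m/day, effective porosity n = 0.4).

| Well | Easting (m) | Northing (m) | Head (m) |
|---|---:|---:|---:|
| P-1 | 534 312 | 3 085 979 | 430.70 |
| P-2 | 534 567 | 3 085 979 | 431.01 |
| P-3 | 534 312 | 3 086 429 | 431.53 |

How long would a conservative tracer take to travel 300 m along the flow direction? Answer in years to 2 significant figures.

340 years

∂h/∂x = (431.01 − 430.70) / (534567 − 534312) = +0.001216
∂h/∂y = (431.53 − 430.70) / (3086429 − 3085979) = +0.001844
|∇h| = √(0.001216² + 0.001844²) = 0.002209
Seepage velocity v = K·i/n = 0.44 × 0.002209 / 0.4 = 0.00243 m/day.
t = 300 / 0.00243 = 1.235e+05 days = 338 years.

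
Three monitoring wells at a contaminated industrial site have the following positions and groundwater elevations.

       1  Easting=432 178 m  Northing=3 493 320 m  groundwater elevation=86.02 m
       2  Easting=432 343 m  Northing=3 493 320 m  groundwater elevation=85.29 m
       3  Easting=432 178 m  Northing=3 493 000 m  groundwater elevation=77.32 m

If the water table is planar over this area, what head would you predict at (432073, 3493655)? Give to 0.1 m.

95.6 m

∂h/∂x = (85.29 − 86.02) / (432343 − 432178) = -0.004424
∂h/∂y = (77.32 − 86.02) / (3493000 − 3493320) = +0.02719
h(432073, 3493655) = 86.02 + (-0.004424)·(-105) + (+0.02719)·(335) = 86.02 +0.465 +9.108 = 95.592 m.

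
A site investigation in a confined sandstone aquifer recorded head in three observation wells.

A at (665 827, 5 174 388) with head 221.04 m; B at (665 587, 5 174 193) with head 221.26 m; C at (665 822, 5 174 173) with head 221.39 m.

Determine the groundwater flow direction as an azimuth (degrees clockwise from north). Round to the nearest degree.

346°

Differences from A: to B (Δx, Δy, Δh) = (-240, -195, +0.22); to C = (-5, -215, +0.35).
Determinant of the coordinate differences = (-240)·(-215) − (-5)·(-195) = 50625.
∂h/∂x = [(+0.22)·(-215) − (+0.35)·(-195)] / 50625 = +0.0004138
∂h/∂y = [(-240)·(+0.35) − (-5)·(+0.22)] / 50625 = -0.001638
Flow direction (−∇h) has components (-0.0004138 E, +0.001638 N).
Azimuth = atan2(E, N) = atan2(-0.0004138, +0.001638) = 345.8° ≈ 346°.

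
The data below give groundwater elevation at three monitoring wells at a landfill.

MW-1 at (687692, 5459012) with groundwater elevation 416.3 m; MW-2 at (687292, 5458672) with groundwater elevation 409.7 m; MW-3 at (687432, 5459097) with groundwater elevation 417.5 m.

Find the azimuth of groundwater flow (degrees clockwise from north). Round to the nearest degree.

184°

Taking MW-1 as reference: MW-2−MW-1 = (-400, -340, -6.6); MW-3−MW-1 = (-260, 85, +1.2).
Solve a·Δx + b·Δy = Δh: det = (-400)·85 − (-260)·(-340) = -122400.
∂h/∂x = [(-6.6)·85 − (+1.2)·(-340)] / -122400 = +0.001250
∂h/∂y = [(-400)·(+1.2) − (-260)·(-6.6)] / -122400 = +0.01794
Flow direction (−∇h) has components (-0.001250 E, -0.01794 N).
Azimuth = atan2(E, N) = atan2(-0.001250, -0.01794) = 184.0° ≈ 184°.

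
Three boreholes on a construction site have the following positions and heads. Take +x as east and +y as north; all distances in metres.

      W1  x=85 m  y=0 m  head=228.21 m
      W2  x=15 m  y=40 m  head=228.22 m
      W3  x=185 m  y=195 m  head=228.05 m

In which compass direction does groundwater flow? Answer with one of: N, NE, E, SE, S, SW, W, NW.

NE

Three-point gradient (reference W1): Δ to W2 = (-70, 40, +0.01), Δ to W3 = (100, 195, -0.16).
∂h/∂x = -0.0004731, ∂h/∂y = -0.0005779 (det = -17650).
Flow = −∇h = (+0.0004731 east, +0.0005779 north), which points northeast.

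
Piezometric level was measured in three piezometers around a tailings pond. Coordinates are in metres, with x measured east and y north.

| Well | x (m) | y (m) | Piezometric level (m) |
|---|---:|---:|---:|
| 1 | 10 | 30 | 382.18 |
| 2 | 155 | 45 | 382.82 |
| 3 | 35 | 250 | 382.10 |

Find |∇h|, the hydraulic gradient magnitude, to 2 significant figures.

With h = a·x + b·y + c and 1 as origin, the differences give:
  145·a + 15·b = +0.64
  25·a + 220·b = -0.08
Eliminate b (×220 and ×15, subtract): 31525·a = 142.000 → a = ∂h/∂x = +0.004504
Back-substitute: b = ∂h/∂y = -0.0008755.
|∇h| = √(0.004504² + -0.0008755²) = 0.004588

0.0046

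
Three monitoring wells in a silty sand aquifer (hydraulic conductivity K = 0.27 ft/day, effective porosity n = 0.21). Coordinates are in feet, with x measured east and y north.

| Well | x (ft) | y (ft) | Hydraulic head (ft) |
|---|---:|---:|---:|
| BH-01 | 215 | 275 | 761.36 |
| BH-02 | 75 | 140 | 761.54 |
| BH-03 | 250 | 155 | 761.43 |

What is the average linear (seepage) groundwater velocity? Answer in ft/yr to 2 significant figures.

0.44 ft/yr

Taking BH-01 as reference: BH-02−BH-01 = (-140, -135, +0.18); BH-03−BH-01 = (35, -120, +0.07).
Determinant of the coordinate differences = (-140)·(-120) − 35·(-135) = 21525.
∂h/∂x = [(+0.18)·(-120) − (+0.07)·(-135)] / 21525 = -0.0005645
∂h/∂y = [(-140)·(+0.07) − 35·(+0.18)] / 21525 = -0.0007480
|∇h| = √(-0.0005645² + -0.0007480²) = 0.0009371
Seepage velocity v = K·i/n = 0.27 × 0.0009371 / 0.21 = 0.001205 ft/day = 0.4401 ft/yr.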